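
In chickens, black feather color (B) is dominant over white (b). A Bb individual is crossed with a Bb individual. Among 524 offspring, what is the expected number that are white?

Punnett square for Bb × Bb:
Offspring genotypes: 1 BB, 2 Bb, 1 bb
black: 3, white: 1
white: 1 out of 4 → fraction 1/4
Expected count = 1/4 × 524 = 131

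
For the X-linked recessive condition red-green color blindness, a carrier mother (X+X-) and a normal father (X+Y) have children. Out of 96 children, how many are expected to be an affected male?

Cross: X+X- × X+Y
Offspring: 1 X+X+, 1 X+Y, 1 X+X-, 1 X-Y
Probability of an affected male: 1/4
Expected count = 1/4 × 96 = 24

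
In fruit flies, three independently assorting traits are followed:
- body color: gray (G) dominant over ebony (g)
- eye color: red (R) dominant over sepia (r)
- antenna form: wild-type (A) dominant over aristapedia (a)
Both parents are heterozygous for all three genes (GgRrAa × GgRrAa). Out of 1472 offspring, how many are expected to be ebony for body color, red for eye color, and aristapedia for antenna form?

Trihybrid cross: GgRrAa × GgRrAa
Each trait segregates independently with a 3:1 phenotypic ratio, so each gene contributes 3/4 (dominant) or 1/4 (recessive).
Target: ebony (body color), red (eye color), aristapedia (antenna form)
Probability = product of independent per-trait probabilities
= 1/4 × 3/4 × 1/4 = 3/64
Expected count = 3/64 × 1472 = 69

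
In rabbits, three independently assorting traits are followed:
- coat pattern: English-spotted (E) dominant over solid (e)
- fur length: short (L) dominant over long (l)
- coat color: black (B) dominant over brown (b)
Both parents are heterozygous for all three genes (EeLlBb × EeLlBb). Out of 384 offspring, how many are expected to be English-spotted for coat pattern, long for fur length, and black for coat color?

Trihybrid cross: EeLlBb × EeLlBb
Each trait segregates independently with a 3:1 phenotypic ratio, so each gene contributes 3/4 (dominant) or 1/4 (recessive).
Target: English-spotted (coat pattern), long (fur length), black (coat color)
Probability = product of independent per-trait probabilities
= 3/4 × 1/4 × 3/4 = 9/64
Expected count = 9/64 × 384 = 54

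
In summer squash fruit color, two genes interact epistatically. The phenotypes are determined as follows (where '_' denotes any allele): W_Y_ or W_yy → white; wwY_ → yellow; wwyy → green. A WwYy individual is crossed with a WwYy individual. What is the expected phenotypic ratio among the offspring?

Cross: WwYy × WwYy — consider each gene separately:
W gene: Ww × Ww → 1 WW, 2 Ww, 1 ww → 3 W_ : 1 ww (out of 4)
Y gene: Yy × Yy → 1 YY, 2 Yy, 1 yy → 3 Y_ : 1 yy (out of 4)
Genotype classes (out of 4 × 4 = 16): W_Y_ = 3×3 = 9; W_yy = 3×1 = 3; wwY_ = 1×3 = 3; wwyy = 1×1 = 1
Apply the phenotype rules: W_Y_ (9) + W_yy (3) → white; wwY_ (3) → yellow; wwyy (1) → green
Phenotype counts (out of 16): 12 white, 3 yellow, 1 green
Ratio: 12 white : 3 yellow : 1 green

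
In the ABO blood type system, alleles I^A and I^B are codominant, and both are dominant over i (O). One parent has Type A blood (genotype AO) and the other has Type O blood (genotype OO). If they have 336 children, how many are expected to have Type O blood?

Cross: AO × OO
Possible offspring genotypes: 2 AO, 2 OO
Blood type counts: 2 Type A, 2 Type O
Probability of Type O: 2/4 = 1/2
Expected count = 1/2 × 336 = 168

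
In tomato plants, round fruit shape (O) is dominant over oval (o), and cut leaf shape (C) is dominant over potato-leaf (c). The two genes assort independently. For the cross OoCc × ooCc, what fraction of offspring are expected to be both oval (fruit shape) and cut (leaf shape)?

Dihybrid cross OoCc × ooCc — consider each gene separately:
fruit shape: Oo × oo → 2 Oo, 2 oo → 2 O_ : 2 oo (out of 4)
leaf shape: Cc × Cc → 1 CC, 2 Cc, 1 cc → 3 C_ : 1 cc (out of 4)
Looking for: oval (oo) and cut (C_)
P(oval) = 2/4, P(cut) = 3/4
P(both) = 2/4 × 3/4 = 6/16 = 3/8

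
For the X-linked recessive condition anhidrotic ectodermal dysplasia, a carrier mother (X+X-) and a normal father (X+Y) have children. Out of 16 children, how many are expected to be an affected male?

Cross: X+X- × X+Y
Offspring: 1 X+X+, 1 X+Y, 1 X+X-, 1 X-Y
Probability of an affected male: 1/4
Expected count = 1/4 × 16 = 4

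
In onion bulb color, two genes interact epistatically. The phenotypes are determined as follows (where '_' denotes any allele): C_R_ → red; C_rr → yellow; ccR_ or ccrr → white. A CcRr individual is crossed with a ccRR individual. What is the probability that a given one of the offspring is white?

Cross: CcRr × ccRR — consider each gene separately:
C gene: Cc × cc → 2 Cc, 2 cc → 2 C_ : 2 cc (out of 4)
R gene: Rr × RR → 2 RR, 2 Rr → 4 R_ (out of 4)
Genotype classes (out of 4 × 4 = 16): C_R_ = 2×4 = 8; ccR_ = 2×4 = 8
Apply the phenotype rules: C_R_ (8) → red; ccR_ (8) → white
Phenotype counts (out of 16): 8 red, 8 white
white: 8 out of 16
Probability: 8/16 = 1/2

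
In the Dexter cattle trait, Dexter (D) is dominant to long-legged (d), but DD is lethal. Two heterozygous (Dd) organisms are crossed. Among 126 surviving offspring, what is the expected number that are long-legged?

Cross: Dd × Dd
Punnett square offspring (before lethality): 1 DD, 2 Dd, 1 dd
The DD genotype is lethal (embryos die); surviving offspring: 2 Dd, 1 dd
long-legged: 1 out of 3 → fraction 1/3
Expected count = 1/3 × 126 = 42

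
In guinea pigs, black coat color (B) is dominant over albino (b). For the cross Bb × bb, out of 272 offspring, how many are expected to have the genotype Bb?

Punnett square for Bb × bb:
Offspring genotypes: 2 Bb, 2 bb
Total offspring: 4
Count with target: 2
Probability: 2/4 = 1/2
Expected count = 1/2 × 272 = 136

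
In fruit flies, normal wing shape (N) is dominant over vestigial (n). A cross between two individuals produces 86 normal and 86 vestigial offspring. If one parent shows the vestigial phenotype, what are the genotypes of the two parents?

Observed offspring: 86 normal, 86 vestigial
The observed ratio simplifies to 1:1. One parent shows vestigial, so its genotype must be nn. A 1:1 offspring split requires the other parent to be heterozygous (Nn).
Parent genotypes: nn × Nn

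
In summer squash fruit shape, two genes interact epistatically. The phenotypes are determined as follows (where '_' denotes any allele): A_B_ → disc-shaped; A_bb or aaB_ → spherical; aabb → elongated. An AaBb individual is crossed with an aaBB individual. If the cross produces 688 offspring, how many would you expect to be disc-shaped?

Cross: AaBb × aaBB — consider each gene separately:
A gene: Aa × aa → 2 Aa, 2 aa → 2 A_ : 2 aa (out of 4)
B gene: Bb × BB → 2 BB, 2 Bb → 4 B_ (out of 4)
Genotype classes (out of 4 × 4 = 16): A_B_ = 2×4 = 8; aaB_ = 2×4 = 8
Apply the phenotype rules: A_B_ (8) → disc-shaped; aaB_ (8) → spherical
Phenotype counts (out of 16): 8 disc-shaped, 8 spherical
disc-shaped: 8 out of 16 → fraction 1/2
Expected count = 1/2 × 688 = 344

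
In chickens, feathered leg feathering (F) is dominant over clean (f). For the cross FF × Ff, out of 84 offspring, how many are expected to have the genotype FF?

Punnett square for FF × Ff:
Offspring genotypes: 2 FF, 2 Ff
Total offspring: 4
Count with target: 2
Probability: 2/4 = 1/2
Expected count = 1/2 × 84 = 42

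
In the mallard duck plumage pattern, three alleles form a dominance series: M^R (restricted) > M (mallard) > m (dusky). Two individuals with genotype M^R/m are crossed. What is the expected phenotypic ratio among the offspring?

Cross: M^R/m × M^R/m
Allele dominance: M^R > M > m
Offspring genotypes: 1 M^R/M^R, 2 M^R/m, 1 m/m
Phenotype counts: 3 restricted, 1 dusky
Ratio: 3 restricted : 1 dusky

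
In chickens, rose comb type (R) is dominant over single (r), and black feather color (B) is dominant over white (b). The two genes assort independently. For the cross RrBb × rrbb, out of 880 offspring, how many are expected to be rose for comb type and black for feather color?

Dihybrid cross RrBb × rrbb — consider each gene separately:
comb type: Rr × rr → 2 Rr, 2 rr → 2 R_ : 2 rr (out of 4)
feather color: Bb × bb → 2 Bb, 2 bb → 2 B_ : 2 bb (out of 4)
Looking for: rose (R_) and black (B_)
P(rose) = 2/4, P(black) = 2/4
P(both) = 2/4 × 2/4 = 4/16 = 1/4
Expected count = 1/4 × 880 = 220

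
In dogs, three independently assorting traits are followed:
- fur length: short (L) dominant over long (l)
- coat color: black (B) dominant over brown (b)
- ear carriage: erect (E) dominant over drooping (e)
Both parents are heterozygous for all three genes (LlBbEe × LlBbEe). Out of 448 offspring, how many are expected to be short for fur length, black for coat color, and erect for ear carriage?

Trihybrid cross: LlBbEe × LlBbEe
Each trait segregates independently with a 3:1 phenotypic ratio, so each gene contributes 3/4 (dominant) or 1/4 (recessive).
Target: short (fur length), black (coat color), erect (ear carriage)
Probability = product of independent per-trait probabilities
= 3/4 × 3/4 × 3/4 = 27/64
Expected count = 27/64 × 448 = 189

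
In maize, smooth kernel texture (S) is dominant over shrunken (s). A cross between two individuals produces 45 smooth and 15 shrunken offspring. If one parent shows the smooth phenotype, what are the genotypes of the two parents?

Observed offspring: 45 smooth, 15 shrunken
The observed ratio simplifies to 3:1. Shrunken (ss) offspring appear, so each parent must contribute one s allele. The parent stated to show smooth carries S, so it is Ss. The other parent is then either Ss or ss: Ss × ss would give a 1:1 split, whereas Ss × Ss gives 3:1 — matching the data. So both parents are heterozygous (Ss × Ss).
Parent genotypes: Ss × Ss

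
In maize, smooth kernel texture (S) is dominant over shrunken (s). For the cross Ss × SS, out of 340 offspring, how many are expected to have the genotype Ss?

Punnett square for Ss × SS:
Offspring genotypes: 2 SS, 2 Ss
Total offspring: 4
Count with target: 2
Probability: 2/4 = 1/2
Expected count = 1/2 × 340 = 170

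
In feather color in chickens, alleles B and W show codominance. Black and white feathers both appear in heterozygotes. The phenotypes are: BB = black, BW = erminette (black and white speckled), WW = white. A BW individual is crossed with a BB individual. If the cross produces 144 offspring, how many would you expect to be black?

Punnett square for BW × BB:
Offspring genotypes: 2 BB, 2 BW
Phenotype counts: 2 black, 2 erminette (black and white speckled)
black: 2 out of 4 → fraction 1/2
Expected count = 1/2 × 144 = 72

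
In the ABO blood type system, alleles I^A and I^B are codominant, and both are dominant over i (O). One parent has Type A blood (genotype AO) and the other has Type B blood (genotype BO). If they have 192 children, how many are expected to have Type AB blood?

Cross: AO × BO
Possible offspring genotypes: 1 AB, 1 AO, 1 BO, 1 OO
Blood type counts: 1 Type AB, 1 Type A, 1 Type B, 1 Type O
Probability of Type AB: 1/4
Expected count = 1/4 × 192 = 48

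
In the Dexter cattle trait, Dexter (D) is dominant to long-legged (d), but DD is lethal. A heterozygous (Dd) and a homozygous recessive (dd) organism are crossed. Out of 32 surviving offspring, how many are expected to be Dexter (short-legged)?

Cross: Dd × dd
Punnett square offspring (before lethality): 2 Dd, 2 dd
No DD offspring are produced in this cross.
Dexter (short-legged): 2 out of 4 → fraction 1/2
Expected count = 1/2 × 32 = 16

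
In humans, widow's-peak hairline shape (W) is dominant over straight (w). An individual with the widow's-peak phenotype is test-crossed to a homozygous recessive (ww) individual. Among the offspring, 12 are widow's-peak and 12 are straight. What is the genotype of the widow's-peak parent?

Test cross: ? × ww
Offspring: 12 widow's-peak, 12 straight — approximately 1:1.
A 1:1 ratio in a test cross indicates the unknown parent is heterozygous (Ww).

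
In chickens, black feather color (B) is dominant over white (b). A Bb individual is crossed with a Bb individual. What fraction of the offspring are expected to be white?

Punnett square for Bb × Bb:
Offspring genotypes: 1 BB, 2 Bb, 1 bb
black: 3, white: 1
white: 1 out of 4
Probability: 1/4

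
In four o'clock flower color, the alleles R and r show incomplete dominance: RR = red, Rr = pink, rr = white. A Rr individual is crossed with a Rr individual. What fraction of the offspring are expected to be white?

Punnett square for Rr × Rr:
Offspring genotypes: 1 RR, 2 Rr, 1 rr
Phenotype counts: 1 red, 2 pink, 1 white
white: 1 out of 4
Probability: 1/4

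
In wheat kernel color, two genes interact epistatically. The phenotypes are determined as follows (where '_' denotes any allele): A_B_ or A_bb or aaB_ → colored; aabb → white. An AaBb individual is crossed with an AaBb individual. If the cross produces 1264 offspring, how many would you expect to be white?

Cross: AaBb × AaBb — consider each gene separately:
A gene: Aa × Aa → 1 AA, 2 Aa, 1 aa → 3 A_ : 1 aa (out of 4)
B gene: Bb × Bb → 1 BB, 2 Bb, 1 bb → 3 B_ : 1 bb (out of 4)
Genotype classes (out of 4 × 4 = 16): A_B_ = 3×3 = 9; A_bb = 3×1 = 3; aaB_ = 1×3 = 3; aabb = 1×1 = 1
Apply the phenotype rules: A_B_ (9) + A_bb (3) + aaB_ (3) → colored; aabb (1) → white
Phenotype counts (out of 16): 15 colored, 1 white
white: 1 out of 16 → fraction 1/16
Expected count = 1/16 × 1264 = 79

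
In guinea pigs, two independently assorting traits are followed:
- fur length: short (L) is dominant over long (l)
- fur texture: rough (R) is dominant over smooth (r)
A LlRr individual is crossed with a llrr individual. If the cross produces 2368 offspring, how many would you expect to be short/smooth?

Dihybrid cross LlRr × llrr — consider each gene separately:
fur length: Ll × ll → 2 Ll, 2 ll → 2 L_ : 2 ll (out of 4)
fur texture: Rr × rr → 2 Rr, 2 rr → 2 R_ : 2 rr (out of 4)
Combine (counts out of 4 × 4 = 16): short/rough (L_R_) = 2×2 = 4; short/smooth (L_rr) = 2×2 = 4; long/rough (llR_) = 2×2 = 4; long/smooth (llrr) = 2×2 = 4
Phenotype counts (out of 16): 4 short/rough, 4 short/smooth, 4 long/rough, 4 long/smooth
short/smooth: 4 out of 16 → fraction 1/4
Expected count = 1/4 × 2368 = 592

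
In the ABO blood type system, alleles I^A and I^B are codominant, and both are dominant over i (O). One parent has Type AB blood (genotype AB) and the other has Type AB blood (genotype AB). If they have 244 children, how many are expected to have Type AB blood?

Cross: AB × AB
Possible offspring genotypes: 1 AA, 2 AB, 1 BB
Blood type counts: 1 Type A, 2 Type AB, 1 Type B
Probability of Type AB: 2/4 = 1/2
Expected count = 1/2 × 244 = 122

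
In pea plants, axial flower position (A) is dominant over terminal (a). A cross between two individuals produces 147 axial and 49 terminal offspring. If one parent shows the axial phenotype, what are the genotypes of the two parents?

Observed offspring: 147 axial, 49 terminal
The observed ratio simplifies to 3:1. Terminal (aa) offspring appear, so each parent must contribute one a allele. The parent stated to show axial carries A, so it is Aa. The other parent is then either Aa or aa: Aa × aa would give a 1:1 split, whereas Aa × Aa gives 3:1 — matching the data. So both parents are heterozygous (Aa × Aa).
Parent genotypes: Aa × Aa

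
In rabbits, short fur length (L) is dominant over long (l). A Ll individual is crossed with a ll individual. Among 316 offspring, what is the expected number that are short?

Punnett square for Ll × ll:
Offspring genotypes: 2 Ll, 2 ll
short: 2, long: 2
short: 2 out of 4 → fraction 1/2
Expected count = 1/2 × 316 = 158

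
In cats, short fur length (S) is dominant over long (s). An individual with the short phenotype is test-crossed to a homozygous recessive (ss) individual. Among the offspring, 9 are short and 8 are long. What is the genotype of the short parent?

Test cross: ? × ss
Offspring: 9 short, 8 long — approximately 1:1.
A 1:1 ratio in a test cross indicates the unknown parent is heterozygous (Ss).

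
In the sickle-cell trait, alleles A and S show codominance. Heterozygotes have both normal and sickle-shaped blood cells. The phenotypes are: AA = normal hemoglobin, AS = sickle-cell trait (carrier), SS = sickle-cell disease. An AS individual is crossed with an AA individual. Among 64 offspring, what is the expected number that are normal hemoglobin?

Punnett square for AS × AA:
Offspring genotypes: 2 AA, 2 AS
Phenotype counts: 2 normal hemoglobin, 2 sickle-cell trait (carrier)
normal hemoglobin: 2 out of 4 → fraction 1/2
Expected count = 1/2 × 64 = 32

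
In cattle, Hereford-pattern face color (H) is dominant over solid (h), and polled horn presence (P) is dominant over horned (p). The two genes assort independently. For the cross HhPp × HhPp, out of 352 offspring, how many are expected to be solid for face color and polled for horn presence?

Dihybrid cross HhPp × HhPp — consider each gene separately:
face color: Hh × Hh → 1 HH, 2 Hh, 1 hh → 3 H_ : 1 hh (out of 4)
horn presence: Pp × Pp → 1 PP, 2 Pp, 1 pp → 3 P_ : 1 pp (out of 4)
Looking for: solid (hh) and polled (P_)
P(solid) = 1/4, P(polled) = 3/4
P(both) = 1/4 × 3/4 = 3/16
Expected count = 3/16 × 352 = 66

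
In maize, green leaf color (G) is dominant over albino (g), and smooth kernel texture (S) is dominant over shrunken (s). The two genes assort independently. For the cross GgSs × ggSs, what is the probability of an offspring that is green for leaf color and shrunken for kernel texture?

Dihybrid cross GgSs × ggSs — consider each gene separately:
leaf color: Gg × gg → 2 Gg, 2 gg → 2 G_ : 2 gg (out of 4)
kernel texture: Ss × Ss → 1 SS, 2 Ss, 1 ss → 3 S_ : 1 ss (out of 4)
Looking for: green (G_) and shrunken (ss)
P(green) = 2/4, P(shrunken) = 1/4
P(both) = 2/4 × 1/4 = 2/16 = 1/8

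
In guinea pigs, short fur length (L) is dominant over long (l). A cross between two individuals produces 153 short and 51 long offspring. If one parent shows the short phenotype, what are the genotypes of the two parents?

Observed offspring: 153 short, 51 long
The observed ratio simplifies to 3:1. Long (ll) offspring appear, so each parent must contribute one l allele. The parent stated to show short carries L, so it is Ll. The other parent is then either Ll or ll: Ll × ll would give a 1:1 split, whereas Ll × Ll gives 3:1 — matching the data. So both parents are heterozygous (Ll × Ll).
Parent genotypes: Ll × Ll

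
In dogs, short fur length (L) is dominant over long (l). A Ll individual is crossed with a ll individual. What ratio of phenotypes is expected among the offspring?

Punnett square for Ll × ll:
Offspring genotypes: 2 Ll, 2 ll
short: 2, long: 2
Ratio: 1:1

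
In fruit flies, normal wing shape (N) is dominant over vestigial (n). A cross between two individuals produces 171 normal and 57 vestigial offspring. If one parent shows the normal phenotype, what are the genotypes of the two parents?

Observed offspring: 171 normal, 57 vestigial
The observed ratio simplifies to 3:1. Vestigial (nn) offspring appear, so each parent must contribute one n allele. The parent stated to show normal carries N, so it is Nn. The other parent is then either Nn or nn: Nn × nn would give a 1:1 split, whereas Nn × Nn gives 3:1 — matching the data. So both parents are heterozygous (Nn × Nn).
Parent genotypes: Nn × Nn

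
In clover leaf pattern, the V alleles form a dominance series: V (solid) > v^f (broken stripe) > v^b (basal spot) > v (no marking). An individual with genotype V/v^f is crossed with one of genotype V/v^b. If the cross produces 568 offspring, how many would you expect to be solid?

Cross: V/v^f × V/v^b
Allele dominance: V > v^f > v^b > v
Offspring genotypes: 1 V/V, 1 V/v^b, 1 V/v^f, 1 v^f/v^b
Phenotype counts: 3 solid, 1 broken stripe
solid: 3 out of 4 → fraction 3/4
Expected count = 3/4 × 568 = 426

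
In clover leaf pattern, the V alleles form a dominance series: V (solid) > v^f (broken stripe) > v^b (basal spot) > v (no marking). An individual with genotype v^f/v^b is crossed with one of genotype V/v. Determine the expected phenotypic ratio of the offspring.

Cross: v^f/v^b × V/v
Allele dominance: V > v^f > v^b > v
Offspring genotypes: 1 V/v^f, 1 v^f/v, 1 V/v^b, 1 v^b/v
Phenotype counts: 2 solid, 1 broken stripe, 1 basal spot
Ratio: 2 solid : 1 broken stripe : 1 basal spot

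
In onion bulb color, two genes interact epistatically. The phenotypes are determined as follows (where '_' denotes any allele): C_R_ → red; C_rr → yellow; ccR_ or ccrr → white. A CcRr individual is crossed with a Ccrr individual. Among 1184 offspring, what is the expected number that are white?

Cross: CcRr × Ccrr — consider each gene separately:
C gene: Cc × Cc → 1 CC, 2 Cc, 1 cc → 3 C_ : 1 cc (out of 4)
R gene: Rr × rr → 2 Rr, 2 rr → 2 R_ : 2 rr (out of 4)
Genotype classes (out of 4 × 4 = 16): C_R_ = 3×2 = 6; C_rr = 3×2 = 6; ccR_ = 1×2 = 2; ccrr = 1×2 = 2
Apply the phenotype rules: C_R_ (6) → red; C_rr (6) → yellow; ccR_ (2) + ccrr (2) → white
Phenotype counts (out of 16): 6 red, 6 yellow, 4 white
white: 4 out of 16 → fraction 1/4
Expected count = 1/4 × 1184 = 296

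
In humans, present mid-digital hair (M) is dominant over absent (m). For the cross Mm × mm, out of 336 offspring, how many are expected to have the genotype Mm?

Punnett square for Mm × mm:
Offspring genotypes: 2 Mm, 2 mm
Total offspring: 4
Count with target: 2
Probability: 2/4 = 1/2
Expected count = 1/2 × 336 = 168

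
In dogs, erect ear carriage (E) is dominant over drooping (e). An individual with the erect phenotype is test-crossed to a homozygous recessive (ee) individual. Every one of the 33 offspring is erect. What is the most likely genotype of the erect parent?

Test cross: ? × ee
All offspring are erect.
If the unknown parent were heterozygous (Ee), about half of 33 offspring would be drooping; none are. The unknown parent is most likely homozygous dominant (EE).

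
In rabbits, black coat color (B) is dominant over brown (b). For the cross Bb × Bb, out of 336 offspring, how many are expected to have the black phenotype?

Punnett square for Bb × Bb:
Offspring genotypes: 1 BB, 2 Bb, 1 bb
Total offspring: 4
Count with target: 3
Probability: 3/4
Expected count = 3/4 × 336 = 252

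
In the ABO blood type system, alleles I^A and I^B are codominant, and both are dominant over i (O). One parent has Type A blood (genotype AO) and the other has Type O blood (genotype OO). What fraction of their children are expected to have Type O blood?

Cross: AO × OO
Possible offspring genotypes: 2 AO, 2 OO
Blood type counts: 2 Type A, 2 Type O
Probability of Type O: 2/4 = 1/2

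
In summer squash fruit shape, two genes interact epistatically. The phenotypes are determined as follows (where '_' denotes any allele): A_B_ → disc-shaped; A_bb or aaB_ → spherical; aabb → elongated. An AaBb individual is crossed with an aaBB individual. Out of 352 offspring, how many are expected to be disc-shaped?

Cross: AaBb × aaBB — consider each gene separately:
A gene: Aa × aa → 2 Aa, 2 aa → 2 A_ : 2 aa (out of 4)
B gene: Bb × BB → 2 BB, 2 Bb → 4 B_ (out of 4)
Genotype classes (out of 4 × 4 = 16): A_B_ = 2×4 = 8; aaB_ = 2×4 = 8
Apply the phenotype rules: A_B_ (8) → disc-shaped; aaB_ (8) → spherical
Phenotype counts (out of 16): 8 disc-shaped, 8 spherical
disc-shaped: 8 out of 16 → fraction 1/2
Expected count = 1/2 × 352 = 176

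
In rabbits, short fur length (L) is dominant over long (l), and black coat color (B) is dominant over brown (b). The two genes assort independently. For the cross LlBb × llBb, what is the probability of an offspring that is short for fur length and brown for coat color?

Dihybrid cross LlBb × llBb — consider each gene separately:
fur length: Ll × ll → 2 Ll, 2 ll → 2 L_ : 2 ll (out of 4)
coat color: Bb × Bb → 1 BB, 2 Bb, 1 bb → 3 B_ : 1 bb (out of 4)
Looking for: short (L_) and brown (bb)
P(short) = 2/4, P(brown) = 1/4
P(both) = 2/4 × 1/4 = 2/16 = 1/8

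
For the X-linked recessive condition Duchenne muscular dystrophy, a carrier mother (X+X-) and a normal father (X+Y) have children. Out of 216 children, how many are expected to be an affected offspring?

Cross: X+X- × X+Y
Offspring: 1 X+X+, 1 X+Y, 1 X+X-, 1 X-Y
Probability of an affected offspring: 1/4
Expected count = 1/4 × 216 = 54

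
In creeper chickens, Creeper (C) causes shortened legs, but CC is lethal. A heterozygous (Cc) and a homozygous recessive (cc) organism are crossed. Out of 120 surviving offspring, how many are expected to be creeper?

Cross: Cc × cc
Punnett square offspring (before lethality): 2 Cc, 2 cc
No CC offspring are produced in this cross.
creeper: 2 out of 4 → fraction 1/2
Expected count = 1/2 × 120 = 60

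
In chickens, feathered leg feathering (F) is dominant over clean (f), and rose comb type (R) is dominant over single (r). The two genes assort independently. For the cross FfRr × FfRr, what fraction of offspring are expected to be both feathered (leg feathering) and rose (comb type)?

Dihybrid cross FfRr × FfRr — consider each gene separately:
leg feathering: Ff × Ff → 1 FF, 2 Ff, 1 ff → 3 F_ : 1 ff (out of 4)
comb type: Rr × Rr → 1 RR, 2 Rr, 1 rr → 3 R_ : 1 rr (out of 4)
Looking for: feathered (F_) and rose (R_)
P(feathered) = 3/4, P(rose) = 3/4
P(both) = 3/4 × 3/4 = 9/16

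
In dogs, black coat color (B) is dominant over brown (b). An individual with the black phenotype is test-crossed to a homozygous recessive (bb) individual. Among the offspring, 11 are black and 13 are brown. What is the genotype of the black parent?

Test cross: ? × bb
Offspring: 11 black, 13 brown — approximately 1:1.
A 1:1 ratio in a test cross indicates the unknown parent is heterozygous (Bb).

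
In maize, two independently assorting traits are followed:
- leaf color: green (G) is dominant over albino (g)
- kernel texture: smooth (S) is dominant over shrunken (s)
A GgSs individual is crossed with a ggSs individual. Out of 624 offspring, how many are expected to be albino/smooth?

Dihybrid cross GgSs × ggSs — consider each gene separately:
leaf color: Gg × gg → 2 Gg, 2 gg → 2 G_ : 2 gg (out of 4)
kernel texture: Ss × Ss → 1 SS, 2 Ss, 1 ss → 3 S_ : 1 ss (out of 4)
Combine (counts out of 4 × 4 = 16): green/smooth (G_S_) = 2×3 = 6; green/shrunken (G_ss) = 2×1 = 2; albino/smooth (ggS_) = 2×3 = 6; albino/shrunken (ggss) = 2×1 = 2
Phenotype counts (out of 16): 6 green/smooth, 2 green/shrunken, 6 albino/smooth, 2 albino/shrunken
albino/smooth: 6 out of 16 → fraction 3/8
Expected count = 3/8 × 624 = 234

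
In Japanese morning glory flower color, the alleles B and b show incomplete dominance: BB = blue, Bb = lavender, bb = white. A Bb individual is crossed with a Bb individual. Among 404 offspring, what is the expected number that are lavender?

Punnett square for Bb × Bb:
Offspring genotypes: 1 BB, 2 Bb, 1 bb
Phenotype counts: 1 blue, 2 lavender, 1 white
lavender: 2 out of 4 → fraction 1/2
Expected count = 1/2 × 404 = 202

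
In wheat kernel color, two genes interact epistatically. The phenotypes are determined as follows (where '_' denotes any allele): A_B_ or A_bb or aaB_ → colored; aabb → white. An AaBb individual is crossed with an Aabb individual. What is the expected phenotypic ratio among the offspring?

Cross: AaBb × Aabb — consider each gene separately:
A gene: Aa × Aa → 1 AA, 2 Aa, 1 aa → 3 A_ : 1 aa (out of 4)
B gene: Bb × bb → 2 Bb, 2 bb → 2 B_ : 2 bb (out of 4)
Genotype classes (out of 4 × 4 = 16): A_B_ = 3×2 = 6; A_bb = 3×2 = 6; aaB_ = 1×2 = 2; aabb = 1×2 = 2
Apply the phenotype rules: A_B_ (6) + A_bb (6) + aaB_ (2) → colored; aabb (2) → white
Phenotype counts (out of 16): 14 colored, 2 white
Ratio: 7 colored : 1 white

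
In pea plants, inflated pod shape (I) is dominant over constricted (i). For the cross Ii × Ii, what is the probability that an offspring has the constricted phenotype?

Punnett square for Ii × Ii:
Offspring genotypes: 1 II, 2 Ii, 1 ii
Total offspring: 4
Count with target: 1
Probability: 1/4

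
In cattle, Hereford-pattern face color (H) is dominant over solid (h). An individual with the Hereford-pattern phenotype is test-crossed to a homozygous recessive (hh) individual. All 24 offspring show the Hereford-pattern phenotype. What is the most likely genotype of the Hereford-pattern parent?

Test cross: ? × hh
All offspring are Hereford-pattern.
If the unknown parent were heterozygous (Hh), about half of 24 offspring would be solid; none are. The unknown parent is most likely homozygous dominant (HH).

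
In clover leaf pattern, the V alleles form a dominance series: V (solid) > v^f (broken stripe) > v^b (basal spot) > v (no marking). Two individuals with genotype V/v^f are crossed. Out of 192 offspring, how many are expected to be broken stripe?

Cross: V/v^f × V/v^f
Allele dominance: V > v^f > v^b > v
Offspring genotypes: 1 V/V, 2 V/v^f, 1 v^f/v^f
Phenotype counts: 3 solid, 1 broken stripe
broken stripe: 1 out of 4 → fraction 1/4
Expected count = 1/4 × 192 = 48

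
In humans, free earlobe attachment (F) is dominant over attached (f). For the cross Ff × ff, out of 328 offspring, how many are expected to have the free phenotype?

Punnett square for Ff × ff:
Offspring genotypes: 2 Ff, 2 ff
Total offspring: 4
Count with target: 2
Probability: 2/4 = 1/2
Expected count = 1/2 × 328 = 164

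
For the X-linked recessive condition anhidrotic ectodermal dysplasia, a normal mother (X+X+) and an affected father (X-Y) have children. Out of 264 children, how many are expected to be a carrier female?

Cross: X+X+ × X-Y
Offspring: 2 X+X-, 2 X+Y
Probability of a carrier female: 2/4 = 1/2
Expected count = 1/2 × 264 = 132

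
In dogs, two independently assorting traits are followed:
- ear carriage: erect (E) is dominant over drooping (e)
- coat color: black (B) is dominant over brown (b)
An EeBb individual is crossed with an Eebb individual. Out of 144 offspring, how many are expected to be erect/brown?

Dihybrid cross EeBb × Eebb — consider each gene separately:
ear carriage: Ee × Ee → 1 EE, 2 Ee, 1 ee → 3 E_ : 1 ee (out of 4)
coat color: Bb × bb → 2 Bb, 2 bb → 2 B_ : 2 bb (out of 4)
Combine (counts out of 4 × 4 = 16): erect/black (E_B_) = 3×2 = 6; erect/brown (E_bb) = 3×2 = 6; drooping/black (eeB_) = 1×2 = 2; drooping/brown (eebb) = 1×2 = 2
Phenotype counts (out of 16): 6 erect/black, 6 erect/brown, 2 drooping/black, 2 drooping/brown
erect/brown: 6 out of 16 → fraction 3/8
Expected count = 3/8 × 144 = 54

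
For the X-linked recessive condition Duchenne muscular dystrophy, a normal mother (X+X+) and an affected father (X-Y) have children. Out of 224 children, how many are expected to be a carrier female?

Cross: X+X+ × X-Y
Offspring: 2 X+X-, 2 X+Y
Probability of a carrier female: 2/4 = 1/2
Expected count = 1/2 × 224 = 112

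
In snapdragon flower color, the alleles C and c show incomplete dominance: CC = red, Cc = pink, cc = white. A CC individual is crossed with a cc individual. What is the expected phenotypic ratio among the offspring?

Punnett square for CC × cc:
Offspring genotypes: 4 Cc
Phenotype counts: 4 pink
Ratio: all pink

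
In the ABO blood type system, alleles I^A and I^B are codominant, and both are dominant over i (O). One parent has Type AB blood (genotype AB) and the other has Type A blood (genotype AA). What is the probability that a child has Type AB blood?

Cross: AB × AA
Possible offspring genotypes: 2 AA, 2 AB
Blood type counts: 2 Type A, 2 Type AB
Probability of Type AB: 2/4 = 1/2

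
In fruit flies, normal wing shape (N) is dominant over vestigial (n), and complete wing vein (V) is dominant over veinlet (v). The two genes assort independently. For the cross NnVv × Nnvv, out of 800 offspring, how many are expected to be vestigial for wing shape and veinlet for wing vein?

Dihybrid cross NnVv × Nnvv — consider each gene separately:
wing shape: Nn × Nn → 1 NN, 2 Nn, 1 nn → 3 N_ : 1 nn (out of 4)
wing vein: Vv × vv → 2 Vv, 2 vv → 2 V_ : 2 vv (out of 4)
Looking for: vestigial (nn) and veinlet (vv)
P(vestigial) = 1/4, P(veinlet) = 2/4
P(both) = 1/4 × 2/4 = 2/16 = 1/8
Expected count = 1/8 × 800 = 100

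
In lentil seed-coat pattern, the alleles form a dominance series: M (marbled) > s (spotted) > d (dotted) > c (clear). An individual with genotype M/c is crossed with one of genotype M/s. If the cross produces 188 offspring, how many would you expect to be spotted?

Cross: M/c × M/s
Allele dominance: M > s > d > c
Offspring genotypes: 1 M/M, 1 M/s, 1 M/c, 1 s/c
Phenotype counts: 3 marbled, 1 spotted
spotted: 1 out of 4 → fraction 1/4
Expected count = 1/4 × 188 = 47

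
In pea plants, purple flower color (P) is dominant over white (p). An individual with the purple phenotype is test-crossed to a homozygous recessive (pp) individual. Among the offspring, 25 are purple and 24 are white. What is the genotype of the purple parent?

Test cross: ? × pp
Offspring: 25 purple, 24 white — approximately 1:1.
A 1:1 ratio in a test cross indicates the unknown parent is heterozygous (Pp).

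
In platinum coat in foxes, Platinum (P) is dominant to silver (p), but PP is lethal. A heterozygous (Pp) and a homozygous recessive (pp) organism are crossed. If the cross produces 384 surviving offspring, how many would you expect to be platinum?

Cross: Pp × pp
Punnett square offspring (before lethality): 2 Pp, 2 pp
No PP offspring are produced in this cross.
platinum: 2 out of 4 → fraction 1/2
Expected count = 1/2 × 384 = 192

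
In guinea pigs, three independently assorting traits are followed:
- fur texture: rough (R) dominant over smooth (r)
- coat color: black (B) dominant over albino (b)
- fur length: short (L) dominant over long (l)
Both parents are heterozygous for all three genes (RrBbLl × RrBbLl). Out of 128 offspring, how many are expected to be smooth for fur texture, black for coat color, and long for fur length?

Trihybrid cross: RrBbLl × RrBbLl
Each trait segregates independently with a 3:1 phenotypic ratio, so each gene contributes 3/4 (dominant) or 1/4 (recessive).
Target: smooth (fur texture), black (coat color), long (fur length)
Probability = product of independent per-trait probabilities
= 1/4 × 3/4 × 1/4 = 3/64
Expected count = 3/64 × 128 = 6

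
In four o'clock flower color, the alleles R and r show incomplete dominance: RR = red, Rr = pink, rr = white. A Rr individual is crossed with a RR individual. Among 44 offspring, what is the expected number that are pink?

Punnett square for Rr × RR:
Offspring genotypes: 2 RR, 2 Rr
Phenotype counts: 2 red, 2 pink
pink: 2 out of 4 → fraction 1/2
Expected count = 1/2 × 44 = 22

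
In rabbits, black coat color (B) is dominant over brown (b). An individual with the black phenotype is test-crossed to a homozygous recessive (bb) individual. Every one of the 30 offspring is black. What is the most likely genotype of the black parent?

Test cross: ? × bb
All offspring are black.
If the unknown parent were heterozygous (Bb), about half of 30 offspring would be brown; none are. The unknown parent is most likely homozygous dominant (BB).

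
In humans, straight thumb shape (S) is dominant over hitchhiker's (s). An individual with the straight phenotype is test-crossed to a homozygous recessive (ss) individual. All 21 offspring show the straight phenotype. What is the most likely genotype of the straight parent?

Test cross: ? × ss
All offspring are straight.
If the unknown parent were heterozygous (Ss), about half of 21 offspring would be hitchhiker's; none are. The unknown parent is most likely homozygous dominant (SS).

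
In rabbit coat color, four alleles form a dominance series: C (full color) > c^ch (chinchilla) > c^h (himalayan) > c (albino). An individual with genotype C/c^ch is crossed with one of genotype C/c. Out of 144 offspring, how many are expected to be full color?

Cross: C/c^ch × C/c
Allele dominance: C > c^ch > c^h > c
Offspring genotypes: 1 C/C, 1 C/c, 1 C/c^ch, 1 c^ch/c
Phenotype counts: 3 full color, 1 chinchilla
full color: 3 out of 4 → fraction 3/4
Expected count = 3/4 × 144 = 108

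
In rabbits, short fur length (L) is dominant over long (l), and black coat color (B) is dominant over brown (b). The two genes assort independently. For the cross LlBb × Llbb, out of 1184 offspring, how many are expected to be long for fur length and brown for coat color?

Dihybrid cross LlBb × Llbb — consider each gene separately:
fur length: Ll × Ll → 1 LL, 2 Ll, 1 ll → 3 L_ : 1 ll (out of 4)
coat color: Bb × bb → 2 Bb, 2 bb → 2 B_ : 2 bb (out of 4)
Looking for: long (ll) and brown (bb)
P(long) = 1/4, P(brown) = 2/4
P(both) = 1/4 × 2/4 = 2/16 = 1/8
Expected count = 1/8 × 1184 = 148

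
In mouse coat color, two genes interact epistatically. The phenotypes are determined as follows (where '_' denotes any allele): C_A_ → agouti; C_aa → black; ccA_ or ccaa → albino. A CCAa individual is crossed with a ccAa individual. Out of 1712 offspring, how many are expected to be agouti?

Cross: CCAa × ccAa — consider each gene separately:
C gene: CC × cc → 4 Cc → 4 C_ (out of 4)
A gene: Aa × Aa → 1 AA, 2 Aa, 1 aa → 3 A_ : 1 aa (out of 4)
Genotype classes (out of 4 × 4 = 16): C_A_ = 4×3 = 12; C_aa = 4×1 = 4
Apply the phenotype rules: C_A_ (12) → agouti; C_aa (4) → black
Phenotype counts (out of 16): 12 agouti, 4 black
agouti: 12 out of 16 → fraction 3/4
Expected count = 3/4 × 1712 = 1284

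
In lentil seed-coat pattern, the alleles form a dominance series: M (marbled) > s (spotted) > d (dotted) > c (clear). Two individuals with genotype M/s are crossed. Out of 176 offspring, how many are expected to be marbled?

Cross: M/s × M/s
Allele dominance: M > s > d > c
Offspring genotypes: 1 M/M, 2 M/s, 1 s/s
Phenotype counts: 3 marbled, 1 spotted
marbled: 3 out of 4 → fraction 3/4
Expected count = 3/4 × 176 = 132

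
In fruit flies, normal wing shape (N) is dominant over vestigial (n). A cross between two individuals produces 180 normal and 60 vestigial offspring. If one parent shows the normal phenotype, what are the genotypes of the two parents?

Observed offspring: 180 normal, 60 vestigial
The observed ratio simplifies to 3:1. Vestigial (nn) offspring appear, so each parent must contribute one n allele. The parent stated to show normal carries N, so it is Nn. The other parent is then either Nn or nn: Nn × nn would give a 1:1 split, whereas Nn × Nn gives 3:1 — matching the data. So both parents are heterozygous (Nn × Nn).
Parent genotypes: Nn × Nn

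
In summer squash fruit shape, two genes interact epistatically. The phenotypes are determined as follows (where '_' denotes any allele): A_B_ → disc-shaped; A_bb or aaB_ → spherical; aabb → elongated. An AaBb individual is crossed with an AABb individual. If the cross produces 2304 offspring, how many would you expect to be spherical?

Cross: AaBb × AABb — consider each gene separately:
A gene: Aa × AA → 2 AA, 2 Aa → 4 A_ (out of 4)
B gene: Bb × Bb → 1 BB, 2 Bb, 1 bb → 3 B_ : 1 bb (out of 4)
Genotype classes (out of 4 × 4 = 16): A_B_ = 4×3 = 12; A_bb = 4×1 = 4
Apply the phenotype rules: A_B_ (12) → disc-shaped; A_bb (4) → spherical
Phenotype counts (out of 16): 12 disc-shaped, 4 spherical
spherical: 4 out of 16 → fraction 1/4
Expected count = 1/4 × 2304 = 576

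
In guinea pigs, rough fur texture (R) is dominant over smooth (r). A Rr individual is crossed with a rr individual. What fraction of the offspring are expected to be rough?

Punnett square for Rr × rr:
Offspring genotypes: 2 Rr, 2 rr
rough: 2, smooth: 2
rough: 2 out of 4
Probability: 2/4 = 1/2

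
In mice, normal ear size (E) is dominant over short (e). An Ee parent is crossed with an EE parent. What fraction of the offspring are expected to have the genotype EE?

Punnett square for Ee × EE:
Offspring genotypes: 2 EE, 2 Ee
Total offspring: 4
Count with target: 2
Probability: 2/4 = 1/2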